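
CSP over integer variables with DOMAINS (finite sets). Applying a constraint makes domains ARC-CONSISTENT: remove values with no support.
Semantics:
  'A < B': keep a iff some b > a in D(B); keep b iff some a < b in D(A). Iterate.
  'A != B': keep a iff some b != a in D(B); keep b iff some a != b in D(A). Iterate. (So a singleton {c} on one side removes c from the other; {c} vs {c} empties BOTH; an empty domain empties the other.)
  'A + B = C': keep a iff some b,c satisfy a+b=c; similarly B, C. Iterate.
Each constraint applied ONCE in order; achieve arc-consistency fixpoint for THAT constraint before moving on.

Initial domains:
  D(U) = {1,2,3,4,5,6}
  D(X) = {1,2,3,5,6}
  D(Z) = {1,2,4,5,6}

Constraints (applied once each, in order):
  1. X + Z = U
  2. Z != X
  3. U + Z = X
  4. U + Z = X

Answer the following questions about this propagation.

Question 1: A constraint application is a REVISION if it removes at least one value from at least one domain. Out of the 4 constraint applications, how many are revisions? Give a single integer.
Constraint 1 (X + Z = U) on D(X)={1,2,3,5,6} D(Z)={1,2,4,5,6} D(U)={1,2,3,4,5,6}: X {1,2,3,5,6}->{1,2,3,5}; Z {1,2,4,5,6}->{1,2,4,5}; U {1,2,3,4,5,6}->{2,3,4,5,6} => REVISION
Constraint 2 (Z != X) on D(Z)={1,2,4,5} D(X)={1,2,3,5}: no change => not a revision
Constraint 3 (U + Z = X) on D(U)={2,3,4,5,6} D(Z)={1,2,4,5} D(X)={1,2,3,5}: U {2,3,4,5,6}->{2,3,4}; Z {1,2,4,5}->{1,2}; X {1,2,3,5}->{3,5} => REVISION
Constraint 4 (U + Z = X) on D(U)={2,3,4} D(Z)={1,2} D(X)={3,5}: no change => not a revision
Total revisions = 2

Answer: 2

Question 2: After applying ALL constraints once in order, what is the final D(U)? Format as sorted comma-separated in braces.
Answer: {2,3,4}

Derivation:
Constraint 1 (X + Z = U) on D(X)={1,2,3,5,6} D(Z)={1,2,4,5,6} D(U)={1,2,3,4,5,6}: X {1,2,3,5,6}->{1,2,3,5}; Z {1,2,4,5,6}->{1,2,4,5}; U {1,2,3,4,5,6}->{2,3,4,5,6}
Constraint 2 (Z != X) on D(Z)={1,2,4,5} D(X)={1,2,3,5}: no change
Constraint 3 (U + Z = X) on D(U)={2,3,4,5,6} D(Z)={1,2,4,5} D(X)={1,2,3,5}: U {2,3,4,5,6}->{2,3,4}; Z {1,2,4,5}->{1,2}; X {1,2,3,5}->{3,5}
Constraint 4 (U + Z = X) on D(U)={2,3,4} D(Z)={1,2} D(X)={3,5}: no change
So after all 4 constraints: D(U) = {2,3,4}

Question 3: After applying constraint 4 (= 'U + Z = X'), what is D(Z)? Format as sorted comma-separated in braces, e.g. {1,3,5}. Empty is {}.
Constraint 1 (X + Z = U) on D(X)={1,2,3,5,6} D(Z)={1,2,4,5,6} D(U)={1,2,3,4,5,6}: X {1,2,3,5,6}->{1,2,3,5}; Z {1,2,4,5,6}->{1,2,4,5}; U {1,2,3,4,5,6}->{2,3,4,5,6}
Constraint 2 (Z != X) on D(Z)={1,2,4,5} D(X)={1,2,3,5}: no change
Constraint 3 (U + Z = X) on D(U)={2,3,4,5,6} D(Z)={1,2,4,5} D(X)={1,2,3,5}: U {2,3,4,5,6}->{2,3,4}; Z {1,2,4,5}->{1,2}; X {1,2,3,5}->{3,5}
Constraint 4 (U + Z = X) on D(U)={2,3,4} D(Z)={1,2} D(X)={3,5}: no change
So after constraint 4: D(Z) = {1,2}

Answer: {1,2}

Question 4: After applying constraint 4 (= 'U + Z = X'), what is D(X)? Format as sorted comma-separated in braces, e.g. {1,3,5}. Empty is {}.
Constraint 1 (X + Z = U) on D(X)={1,2,3,5,6} D(Z)={1,2,4,5,6} D(U)={1,2,3,4,5,6}: X {1,2,3,5,6}->{1,2,3,5}; Z {1,2,4,5,6}->{1,2,4,5}; U {1,2,3,4,5,6}->{2,3,4,5,6}
Constraint 2 (Z != X) on D(Z)={1,2,4,5} D(X)={1,2,3,5}: no change
Constraint 3 (U + Z = X) on D(U)={2,3,4,5,6} D(Z)={1,2,4,5} D(X)={1,2,3,5}: U {2,3,4,5,6}->{2,3,4}; Z {1,2,4,5}->{1,2}; X {1,2,3,5}->{3,5}
Constraint 4 (U + Z = X) on D(U)={2,3,4} D(Z)={1,2} D(X)={3,5}: no change
So after constraint 4: D(X) = {3,5}

Answer: {3,5}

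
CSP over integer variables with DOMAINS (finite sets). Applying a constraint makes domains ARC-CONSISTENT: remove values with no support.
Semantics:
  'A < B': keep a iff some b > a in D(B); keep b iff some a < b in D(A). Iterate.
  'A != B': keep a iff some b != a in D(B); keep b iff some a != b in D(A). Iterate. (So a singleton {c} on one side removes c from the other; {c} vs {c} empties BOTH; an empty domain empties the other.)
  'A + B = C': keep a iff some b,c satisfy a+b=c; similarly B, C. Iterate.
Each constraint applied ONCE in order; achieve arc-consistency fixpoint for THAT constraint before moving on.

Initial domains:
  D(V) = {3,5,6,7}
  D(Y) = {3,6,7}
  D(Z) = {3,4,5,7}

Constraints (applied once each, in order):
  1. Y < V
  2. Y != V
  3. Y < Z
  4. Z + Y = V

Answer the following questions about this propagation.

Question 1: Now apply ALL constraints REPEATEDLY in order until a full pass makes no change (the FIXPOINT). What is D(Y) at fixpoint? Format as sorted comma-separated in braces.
Answer: {3}

Derivation:
pass 0 (initial): D(Y)={3,6,7}
pass 1: V {3,5,6,7}->{7}; Y {3,6,7}->{3}; Z {3,4,5,7}->{4}
pass 2: no change
Fixpoint after 2 passes: D(Y) = {3}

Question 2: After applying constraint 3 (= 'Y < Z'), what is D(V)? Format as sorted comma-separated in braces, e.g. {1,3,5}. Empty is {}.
Answer: {5,6,7}

Derivation:
Constraint 1 (Y < V) on D(Y)={3,6,7} D(V)={3,5,6,7}: Y {3,6,7}->{3,6}; V {3,5,6,7}->{5,6,7}
Constraint 2 (Y != V) on D(Y)={3,6} D(V)={5,6,7}: no change
Constraint 3 (Y < Z) on D(Y)={3,6} D(Z)={3,4,5,7}: Z {3,4,5,7}->{4,5,7}
So after constraint 3: D(V) = {5,6,7}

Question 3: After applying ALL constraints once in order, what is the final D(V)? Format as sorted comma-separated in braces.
Constraint 1 (Y < V) on D(Y)={3,6,7} D(V)={3,5,6,7}: Y {3,6,7}->{3,6}; V {3,5,6,7}->{5,6,7}
Constraint 2 (Y != V) on D(Y)={3,6} D(V)={5,6,7}: no change
Constraint 3 (Y < Z) on D(Y)={3,6} D(Z)={3,4,5,7}: Z {3,4,5,7}->{4,5,7}
Constraint 4 (Z + Y = V) on D(Z)={4,5,7} D(Y)={3,6} D(V)={5,6,7}: Z {4,5,7}->{4}; Y {3,6}->{3}; V {5,6,7}->{7}
So after all 4 constraints: D(V) = {7}

Answer: {7}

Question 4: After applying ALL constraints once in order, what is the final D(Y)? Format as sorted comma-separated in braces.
Answer: {3}

Derivation:
Constraint 1 (Y < V) on D(Y)={3,6,7} D(V)={3,5,6,7}: Y {3,6,7}->{3,6}; V {3,5,6,7}->{5,6,7}
Constraint 2 (Y != V) on D(Y)={3,6} D(V)={5,6,7}: no change
Constraint 3 (Y < Z) on D(Y)={3,6} D(Z)={3,4,5,7}: Z {3,4,5,7}->{4,5,7}
Constraint 4 (Z + Y = V) on D(Z)={4,5,7} D(Y)={3,6} D(V)={5,6,7}: Z {4,5,7}->{4}; Y {3,6}->{3}; V {5,6,7}->{7}
So after all 4 constraints: D(Y) = {3}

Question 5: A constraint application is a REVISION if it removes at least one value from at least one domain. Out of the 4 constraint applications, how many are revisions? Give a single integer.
Constraint 1 (Y < V) on D(Y)={3,6,7} D(V)={3,5,6,7}: Y {3,6,7}->{3,6}; V {3,5,6,7}->{5,6,7} => REVISION
Constraint 2 (Y != V) on D(Y)={3,6} D(V)={5,6,7}: no change => not a revision
Constraint 3 (Y < Z) on D(Y)={3,6} D(Z)={3,4,5,7}: Z {3,4,5,7}->{4,5,7} => REVISION
Constraint 4 (Z + Y = V) on D(Z)={4,5,7} D(Y)={3,6} D(V)={5,6,7}: Z {4,5,7}->{4}; Y {3,6}->{3}; V {5,6,7}->{7} => REVISION
Total revisions = 3

Answer: 3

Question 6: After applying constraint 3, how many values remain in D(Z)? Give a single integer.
Constraint 1 (Y < V) on D(Y)={3,6,7} D(V)={3,5,6,7}: Y {3,6,7}->{3,6}; V {3,5,6,7}->{5,6,7}
Constraint 2 (Y != V) on D(Y)={3,6} D(V)={5,6,7}: no change
Constraint 3 (Y < Z) on D(Y)={3,6} D(Z)={3,4,5,7}: Z {3,4,5,7}->{4,5,7}
So after constraint 3: D(Z)={4,5,7}, size = 3

Answer: 3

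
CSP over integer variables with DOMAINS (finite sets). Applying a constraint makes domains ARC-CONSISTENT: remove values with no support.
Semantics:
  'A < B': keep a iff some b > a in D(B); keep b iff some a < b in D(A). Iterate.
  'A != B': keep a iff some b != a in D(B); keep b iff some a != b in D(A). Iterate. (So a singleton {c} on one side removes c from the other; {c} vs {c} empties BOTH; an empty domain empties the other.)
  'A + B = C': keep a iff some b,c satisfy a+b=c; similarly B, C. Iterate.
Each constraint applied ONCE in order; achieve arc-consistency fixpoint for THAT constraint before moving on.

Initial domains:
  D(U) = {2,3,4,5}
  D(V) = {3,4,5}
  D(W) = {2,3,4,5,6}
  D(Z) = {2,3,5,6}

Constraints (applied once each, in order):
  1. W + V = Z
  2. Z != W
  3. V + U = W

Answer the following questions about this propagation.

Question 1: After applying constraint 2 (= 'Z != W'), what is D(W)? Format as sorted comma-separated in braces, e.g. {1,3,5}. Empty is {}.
Answer: {2,3}

Derivation:
Constraint 1 (W + V = Z) on D(W)={2,3,4,5,6} D(V)={3,4,5} D(Z)={2,3,5,6}: W {2,3,4,5,6}->{2,3}; V {3,4,5}->{3,4}; Z {2,3,5,6}->{5,6}
Constraint 2 (Z != W) on D(Z)={5,6} D(W)={2,3}: no change
So after constraint 2: D(W) = {2,3}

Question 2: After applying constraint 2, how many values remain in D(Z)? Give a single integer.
Constraint 1 (W + V = Z) on D(W)={2,3,4,5,6} D(V)={3,4,5} D(Z)={2,3,5,6}: W {2,3,4,5,6}->{2,3}; V {3,4,5}->{3,4}; Z {2,3,5,6}->{5,6}
Constraint 2 (Z != W) on D(Z)={5,6} D(W)={2,3}: no change
So after constraint 2: D(Z)={5,6}, size = 2

Answer: 2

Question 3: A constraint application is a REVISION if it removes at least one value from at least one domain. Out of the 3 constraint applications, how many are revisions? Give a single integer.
Constraint 1 (W + V = Z) on D(W)={2,3,4,5,6} D(V)={3,4,5} D(Z)={2,3,5,6}: W {2,3,4,5,6}->{2,3}; V {3,4,5}->{3,4}; Z {2,3,5,6}->{5,6} => REVISION
Constraint 2 (Z != W) on D(Z)={5,6} D(W)={2,3}: no change => not a revision
Constraint 3 (V + U = W) on D(V)={3,4} D(U)={2,3,4,5} D(W)={2,3}: V {3,4}->{}; U {2,3,4,5}->{}; W {2,3}->{} => REVISION
Total revisions = 2

Answer: 2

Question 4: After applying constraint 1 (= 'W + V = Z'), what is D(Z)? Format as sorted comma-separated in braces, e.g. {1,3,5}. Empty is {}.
Constraint 1 (W + V = Z) on D(W)={2,3,4,5,6} D(V)={3,4,5} D(Z)={2,3,5,6}: W {2,3,4,5,6}->{2,3}; V {3,4,5}->{3,4}; Z {2,3,5,6}->{5,6}
So after constraint 1: D(Z) = {5,6}

Answer: {5,6}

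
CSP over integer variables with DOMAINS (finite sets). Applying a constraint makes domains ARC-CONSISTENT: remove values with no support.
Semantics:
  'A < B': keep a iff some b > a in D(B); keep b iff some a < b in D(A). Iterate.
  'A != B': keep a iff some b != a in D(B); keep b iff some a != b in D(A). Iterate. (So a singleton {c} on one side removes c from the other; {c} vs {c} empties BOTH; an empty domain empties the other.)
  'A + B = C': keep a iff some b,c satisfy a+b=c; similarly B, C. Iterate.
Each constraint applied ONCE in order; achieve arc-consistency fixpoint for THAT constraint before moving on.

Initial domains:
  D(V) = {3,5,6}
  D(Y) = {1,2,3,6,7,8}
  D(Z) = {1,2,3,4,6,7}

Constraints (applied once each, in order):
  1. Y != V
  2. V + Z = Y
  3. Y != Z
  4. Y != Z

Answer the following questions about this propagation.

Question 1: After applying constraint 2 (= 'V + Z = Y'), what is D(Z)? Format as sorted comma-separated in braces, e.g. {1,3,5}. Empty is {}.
Constraint 1 (Y != V) on D(Y)={1,2,3,6,7,8} D(V)={3,5,6}: no change
Constraint 2 (V + Z = Y) on D(V)={3,5,6} D(Z)={1,2,3,4,6,7} D(Y)={1,2,3,6,7,8}: Z {1,2,3,4,6,7}->{1,2,3,4}; Y {1,2,3,6,7,8}->{6,7,8}
So after constraint 2: D(Z) = {1,2,3,4}

Answer: {1,2,3,4}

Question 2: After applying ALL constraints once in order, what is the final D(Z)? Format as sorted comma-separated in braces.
Constraint 1 (Y != V) on D(Y)={1,2,3,6,7,8} D(V)={3,5,6}: no change
Constraint 2 (V + Z = Y) on D(V)={3,5,6} D(Z)={1,2,3,4,6,7} D(Y)={1,2,3,6,7,8}: Z {1,2,3,4,6,7}->{1,2,3,4}; Y {1,2,3,6,7,8}->{6,7,8}
Constraint 3 (Y != Z) on D(Y)={6,7,8} D(Z)={1,2,3,4}: no change
Constraint 4 (Y != Z) on D(Y)={6,7,8} D(Z)={1,2,3,4}: no change
So after all 4 constraints: D(Z) = {1,2,3,4}

Answer: {1,2,3,4}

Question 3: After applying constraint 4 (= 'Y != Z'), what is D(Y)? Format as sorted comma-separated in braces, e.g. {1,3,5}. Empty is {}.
Answer: {6,7,8}

Derivation:
Constraint 1 (Y != V) on D(Y)={1,2,3,6,7,8} D(V)={3,5,6}: no change
Constraint 2 (V + Z = Y) on D(V)={3,5,6} D(Z)={1,2,3,4,6,7} D(Y)={1,2,3,6,7,8}: Z {1,2,3,4,6,7}->{1,2,3,4}; Y {1,2,3,6,7,8}->{6,7,8}
Constraint 3 (Y != Z) on D(Y)={6,7,8} D(Z)={1,2,3,4}: no change
Constraint 4 (Y != Z) on D(Y)={6,7,8} D(Z)={1,2,3,4}: no change
So after constraint 4: D(Y) = {6,7,8}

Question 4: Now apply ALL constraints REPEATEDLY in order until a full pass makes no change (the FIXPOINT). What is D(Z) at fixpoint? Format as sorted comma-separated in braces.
Answer: {1,2,3,4}

Derivation:
pass 0 (initial): D(Z)={1,2,3,4,6,7}
pass 1: Y {1,2,3,6,7,8}->{6,7,8}; Z {1,2,3,4,6,7}->{1,2,3,4}
pass 2: no change
Fixpoint after 2 passes: D(Z) = {1,2,3,4}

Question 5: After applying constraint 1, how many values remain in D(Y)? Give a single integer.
Answer: 6

Derivation:
Constraint 1 (Y != V) on D(Y)={1,2,3,6,7,8} D(V)={3,5,6}: no change
So after constraint 1: D(Y)={1,2,3,6,7,8}, size = 6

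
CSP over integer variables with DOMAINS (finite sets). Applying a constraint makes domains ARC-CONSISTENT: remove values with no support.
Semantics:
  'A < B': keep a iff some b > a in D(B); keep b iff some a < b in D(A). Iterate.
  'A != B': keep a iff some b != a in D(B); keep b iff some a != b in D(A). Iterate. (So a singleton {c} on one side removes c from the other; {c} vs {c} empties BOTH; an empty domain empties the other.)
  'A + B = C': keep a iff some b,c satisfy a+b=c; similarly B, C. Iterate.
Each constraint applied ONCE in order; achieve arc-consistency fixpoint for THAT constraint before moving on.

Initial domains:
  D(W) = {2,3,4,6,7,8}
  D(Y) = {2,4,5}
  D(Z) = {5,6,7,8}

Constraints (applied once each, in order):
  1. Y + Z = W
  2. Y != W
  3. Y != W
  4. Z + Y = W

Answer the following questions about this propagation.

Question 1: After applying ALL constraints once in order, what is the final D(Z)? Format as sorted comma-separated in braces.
Constraint 1 (Y + Z = W) on D(Y)={2,4,5} D(Z)={5,6,7,8} D(W)={2,3,4,6,7,8}: Y {2,4,5}->{2}; Z {5,6,7,8}->{5,6}; W {2,3,4,6,7,8}->{7,8}
Constraint 2 (Y != W) on D(Y)={2} D(W)={7,8}: no change
Constraint 3 (Y != W) on D(Y)={2} D(W)={7,8}: no change
Constraint 4 (Z + Y = W) on D(Z)={5,6} D(Y)={2} D(W)={7,8}: no change
So after all 4 constraints: D(Z) = {5,6}

Answer: {5,6}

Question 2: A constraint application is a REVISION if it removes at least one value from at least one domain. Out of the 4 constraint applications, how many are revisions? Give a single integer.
Answer: 1

Derivation:
Constraint 1 (Y + Z = W) on D(Y)={2,4,5} D(Z)={5,6,7,8} D(W)={2,3,4,6,7,8}: Y {2,4,5}->{2}; Z {5,6,7,8}->{5,6}; W {2,3,4,6,7,8}->{7,8} => REVISION
Constraint 2 (Y != W) on D(Y)={2} D(W)={7,8}: no change => not a revision
Constraint 3 (Y != W) on D(Y)={2} D(W)={7,8}: no change => not a revision
Constraint 4 (Z + Y = W) on D(Z)={5,6} D(Y)={2} D(W)={7,8}: no change => not a revision
Total revisions = 1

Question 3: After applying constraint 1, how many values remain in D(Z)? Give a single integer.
Constraint 1 (Y + Z = W) on D(Y)={2,4,5} D(Z)={5,6,7,8} D(W)={2,3,4,6,7,8}: Y {2,4,5}->{2}; Z {5,6,7,8}->{5,6}; W {2,3,4,6,7,8}->{7,8}
So after constraint 1: D(Z)={5,6}, size = 2

Answer: 2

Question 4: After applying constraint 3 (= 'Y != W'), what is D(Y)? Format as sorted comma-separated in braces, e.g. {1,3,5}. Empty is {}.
Answer: {2}

Derivation:
Constraint 1 (Y + Z = W) on D(Y)={2,4,5} D(Z)={5,6,7,8} D(W)={2,3,4,6,7,8}: Y {2,4,5}->{2}; Z {5,6,7,8}->{5,6}; W {2,3,4,6,7,8}->{7,8}
Constraint 2 (Y != W) on D(Y)={2} D(W)={7,8}: no change
Constraint 3 (Y != W) on D(Y)={2} D(W)={7,8}: no change
So after constraint 3: D(Y) = {2}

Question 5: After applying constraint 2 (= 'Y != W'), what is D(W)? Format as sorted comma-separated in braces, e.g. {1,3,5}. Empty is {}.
Constraint 1 (Y + Z = W) on D(Y)={2,4,5} D(Z)={5,6,7,8} D(W)={2,3,4,6,7,8}: Y {2,4,5}->{2}; Z {5,6,7,8}->{5,6}; W {2,3,4,6,7,8}->{7,8}
Constraint 2 (Y != W) on D(Y)={2} D(W)={7,8}: no change
So after constraint 2: D(W) = {7,8}

Answer: {7,8}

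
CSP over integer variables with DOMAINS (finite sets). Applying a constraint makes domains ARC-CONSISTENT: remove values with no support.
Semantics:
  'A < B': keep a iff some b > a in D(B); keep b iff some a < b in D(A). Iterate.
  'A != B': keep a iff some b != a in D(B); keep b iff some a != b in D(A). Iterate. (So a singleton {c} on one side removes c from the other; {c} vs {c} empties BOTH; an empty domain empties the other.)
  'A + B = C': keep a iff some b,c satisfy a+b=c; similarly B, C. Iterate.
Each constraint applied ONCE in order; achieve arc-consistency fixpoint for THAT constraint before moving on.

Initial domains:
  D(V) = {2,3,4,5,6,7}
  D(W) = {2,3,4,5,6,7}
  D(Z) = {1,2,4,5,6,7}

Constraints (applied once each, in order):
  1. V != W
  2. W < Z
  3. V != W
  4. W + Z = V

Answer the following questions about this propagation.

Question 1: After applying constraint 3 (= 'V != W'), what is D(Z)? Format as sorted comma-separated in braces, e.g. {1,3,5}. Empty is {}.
Answer: {4,5,6,7}

Derivation:
Constraint 1 (V != W) on D(V)={2,3,4,5,6,7} D(W)={2,3,4,5,6,7}: no change
Constraint 2 (W < Z) on D(W)={2,3,4,5,6,7} D(Z)={1,2,4,5,6,7}: W {2,3,4,5,6,7}->{2,3,4,5,6}; Z {1,2,4,5,6,7}->{4,5,6,7}
Constraint 3 (V != W) on D(V)={2,3,4,5,6,7} D(W)={2,3,4,5,6}: no change
So after constraint 3: D(Z) = {4,5,6,7}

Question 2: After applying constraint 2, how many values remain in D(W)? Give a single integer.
Answer: 5

Derivation:
Constraint 1 (V != W) on D(V)={2,3,4,5,6,7} D(W)={2,3,4,5,6,7}: no change
Constraint 2 (W < Z) on D(W)={2,3,4,5,6,7} D(Z)={1,2,4,5,6,7}: W {2,3,4,5,6,7}->{2,3,4,5,6}; Z {1,2,4,5,6,7}->{4,5,6,7}
So after constraint 2: D(W)={2,3,4,5,6}, size = 5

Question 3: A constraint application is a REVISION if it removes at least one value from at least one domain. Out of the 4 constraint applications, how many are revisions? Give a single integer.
Answer: 2

Derivation:
Constraint 1 (V != W) on D(V)={2,3,4,5,6,7} D(W)={2,3,4,5,6,7}: no change => not a revision
Constraint 2 (W < Z) on D(W)={2,3,4,5,6,7} D(Z)={1,2,4,5,6,7}: W {2,3,4,5,6,7}->{2,3,4,5,6}; Z {1,2,4,5,6,7}->{4,5,6,7} => REVISION
Constraint 3 (V != W) on D(V)={2,3,4,5,6,7} D(W)={2,3,4,5,6}: no change => not a revision
Constraint 4 (W + Z = V) on D(W)={2,3,4,5,6} D(Z)={4,5,6,7} D(V)={2,3,4,5,6,7}: W {2,3,4,5,6}->{2,3}; Z {4,5,6,7}->{4,5}; V {2,3,4,5,6,7}->{6,7} => REVISION
Total revisions = 2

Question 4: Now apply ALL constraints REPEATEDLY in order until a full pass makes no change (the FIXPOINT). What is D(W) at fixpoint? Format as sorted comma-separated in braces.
Answer: {2,3}

Derivation:
pass 0 (initial): D(W)={2,3,4,5,6,7}
pass 1: V {2,3,4,5,6,7}->{6,7}; W {2,3,4,5,6,7}->{2,3}; Z {1,2,4,5,6,7}->{4,5}
pass 2: no change
Fixpoint after 2 passes: D(W) = {2,3}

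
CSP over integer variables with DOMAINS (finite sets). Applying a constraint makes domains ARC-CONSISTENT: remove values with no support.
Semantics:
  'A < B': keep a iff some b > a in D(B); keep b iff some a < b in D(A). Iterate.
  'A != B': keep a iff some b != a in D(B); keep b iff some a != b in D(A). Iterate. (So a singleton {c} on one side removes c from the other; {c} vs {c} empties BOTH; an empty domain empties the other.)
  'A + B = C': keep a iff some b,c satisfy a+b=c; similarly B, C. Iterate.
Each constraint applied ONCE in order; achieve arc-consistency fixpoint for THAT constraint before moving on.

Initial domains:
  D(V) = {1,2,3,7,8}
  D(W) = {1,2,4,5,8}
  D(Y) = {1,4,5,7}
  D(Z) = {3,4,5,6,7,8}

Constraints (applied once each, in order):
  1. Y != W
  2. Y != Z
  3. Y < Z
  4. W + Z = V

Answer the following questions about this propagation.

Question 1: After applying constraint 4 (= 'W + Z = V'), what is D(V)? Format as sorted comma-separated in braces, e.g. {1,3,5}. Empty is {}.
Answer: {7,8}

Derivation:
Constraint 1 (Y != W) on D(Y)={1,4,5,7} D(W)={1,2,4,5,8}: no change
Constraint 2 (Y != Z) on D(Y)={1,4,5,7} D(Z)={3,4,5,6,7,8}: no change
Constraint 3 (Y < Z) on D(Y)={1,4,5,7} D(Z)={3,4,5,6,7,8}: no change
Constraint 4 (W + Z = V) on D(W)={1,2,4,5,8} D(Z)={3,4,5,6,7,8} D(V)={1,2,3,7,8}: W {1,2,4,5,8}->{1,2,4,5}; Z {3,4,5,6,7,8}->{3,4,5,6,7}; V {1,2,3,7,8}->{7,8}
So after constraint 4: D(V) = {7,8}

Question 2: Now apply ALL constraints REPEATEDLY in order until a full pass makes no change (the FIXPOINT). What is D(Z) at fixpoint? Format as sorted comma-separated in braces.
Answer: {3,4,5,6,7}

Derivation:
pass 0 (initial): D(Z)={3,4,5,6,7,8}
pass 1: V {1,2,3,7,8}->{7,8}; W {1,2,4,5,8}->{1,2,4,5}; Z {3,4,5,6,7,8}->{3,4,5,6,7}
pass 2: Y {1,4,5,7}->{1,4,5}
pass 3: no change
Fixpoint after 3 passes: D(Z) = {3,4,5,6,7}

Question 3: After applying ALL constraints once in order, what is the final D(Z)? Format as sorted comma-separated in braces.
Answer: {3,4,5,6,7}

Derivation:
Constraint 1 (Y != W) on D(Y)={1,4,5,7} D(W)={1,2,4,5,8}: no change
Constraint 2 (Y != Z) on D(Y)={1,4,5,7} D(Z)={3,4,5,6,7,8}: no change
Constraint 3 (Y < Z) on D(Y)={1,4,5,7} D(Z)={3,4,5,6,7,8}: no change
Constraint 4 (W + Z = V) on D(W)={1,2,4,5,8} D(Z)={3,4,5,6,7,8} D(V)={1,2,3,7,8}: W {1,2,4,5,8}->{1,2,4,5}; Z {3,4,5,6,7,8}->{3,4,5,6,7}; V {1,2,3,7,8}->{7,8}
So after all 4 constraints: D(Z) = {3,4,5,6,7}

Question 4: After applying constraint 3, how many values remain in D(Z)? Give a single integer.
Constraint 1 (Y != W) on D(Y)={1,4,5,7} D(W)={1,2,4,5,8}: no change
Constraint 2 (Y != Z) on D(Y)={1,4,5,7} D(Z)={3,4,5,6,7,8}: no change
Constraint 3 (Y < Z) on D(Y)={1,4,5,7} D(Z)={3,4,5,6,7,8}: no change
So after constraint 3: D(Z)={3,4,5,6,7,8}, size = 6

Answer: 6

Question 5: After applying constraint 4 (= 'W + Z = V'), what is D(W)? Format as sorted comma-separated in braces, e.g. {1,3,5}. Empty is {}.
Constraint 1 (Y != W) on D(Y)={1,4,5,7} D(W)={1,2,4,5,8}: no change
Constraint 2 (Y != Z) on D(Y)={1,4,5,7} D(Z)={3,4,5,6,7,8}: no change
Constraint 3 (Y < Z) on D(Y)={1,4,5,7} D(Z)={3,4,5,6,7,8}: no change
Constraint 4 (W + Z = V) on D(W)={1,2,4,5,8} D(Z)={3,4,5,6,7,8} D(V)={1,2,3,7,8}: W {1,2,4,5,8}->{1,2,4,5}; Z {3,4,5,6,7,8}->{3,4,5,6,7}; V {1,2,3,7,8}->{7,8}
So after constraint 4: D(W) = {1,2,4,5}

Answer: {1,2,4,5}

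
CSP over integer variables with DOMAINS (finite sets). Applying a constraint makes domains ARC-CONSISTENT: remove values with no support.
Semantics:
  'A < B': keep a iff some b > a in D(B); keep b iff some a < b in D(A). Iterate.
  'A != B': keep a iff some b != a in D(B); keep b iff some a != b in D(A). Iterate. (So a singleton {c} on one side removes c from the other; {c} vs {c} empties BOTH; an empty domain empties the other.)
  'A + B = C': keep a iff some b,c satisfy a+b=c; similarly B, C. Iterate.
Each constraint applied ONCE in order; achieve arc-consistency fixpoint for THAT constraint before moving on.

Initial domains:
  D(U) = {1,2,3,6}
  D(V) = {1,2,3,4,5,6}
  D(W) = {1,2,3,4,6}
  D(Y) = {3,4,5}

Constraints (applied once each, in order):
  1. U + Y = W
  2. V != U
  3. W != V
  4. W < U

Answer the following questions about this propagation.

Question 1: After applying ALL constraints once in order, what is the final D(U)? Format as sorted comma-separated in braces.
Constraint 1 (U + Y = W) on D(U)={1,2,3,6} D(Y)={3,4,5} D(W)={1,2,3,4,6}: U {1,2,3,6}->{1,2,3}; W {1,2,3,4,6}->{4,6}
Constraint 2 (V != U) on D(V)={1,2,3,4,5,6} D(U)={1,2,3}: no change
Constraint 3 (W != V) on D(W)={4,6} D(V)={1,2,3,4,5,6}: no change
Constraint 4 (W < U) on D(W)={4,6} D(U)={1,2,3}: W {4,6}->{}; U {1,2,3}->{}
So after all 4 constraints: D(U) = {}

Answer: {}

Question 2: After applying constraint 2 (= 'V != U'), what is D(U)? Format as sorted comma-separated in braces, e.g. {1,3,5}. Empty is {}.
Answer: {1,2,3}

Derivation:
Constraint 1 (U + Y = W) on D(U)={1,2,3,6} D(Y)={3,4,5} D(W)={1,2,3,4,6}: U {1,2,3,6}->{1,2,3}; W {1,2,3,4,6}->{4,6}
Constraint 2 (V != U) on D(V)={1,2,3,4,5,6} D(U)={1,2,3}: no change
So after constraint 2: D(U) = {1,2,3}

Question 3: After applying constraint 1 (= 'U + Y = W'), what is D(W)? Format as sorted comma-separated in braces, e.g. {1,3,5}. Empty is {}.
Constraint 1 (U + Y = W) on D(U)={1,2,3,6} D(Y)={3,4,5} D(W)={1,2,3,4,6}: U {1,2,3,6}->{1,2,3}; W {1,2,3,4,6}->{4,6}
So after constraint 1: D(W) = {4,6}

Answer: {4,6}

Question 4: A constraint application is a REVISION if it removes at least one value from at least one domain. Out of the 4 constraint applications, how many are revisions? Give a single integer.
Constraint 1 (U + Y = W) on D(U)={1,2,3,6} D(Y)={3,4,5} D(W)={1,2,3,4,6}: U {1,2,3,6}->{1,2,3}; W {1,2,3,4,6}->{4,6} => REVISION
Constraint 2 (V != U) on D(V)={1,2,3,4,5,6} D(U)={1,2,3}: no change => not a revision
Constraint 3 (W != V) on D(W)={4,6} D(V)={1,2,3,4,5,6}: no change => not a revision
Constraint 4 (W < U) on D(W)={4,6} D(U)={1,2,3}: W {4,6}->{}; U {1,2,3}->{} => REVISION
Total revisions = 2

Answer: 2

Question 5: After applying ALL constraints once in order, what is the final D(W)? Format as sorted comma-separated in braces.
Constraint 1 (U + Y = W) on D(U)={1,2,3,6} D(Y)={3,4,5} D(W)={1,2,3,4,6}: U {1,2,3,6}->{1,2,3}; W {1,2,3,4,6}->{4,6}
Constraint 2 (V != U) on D(V)={1,2,3,4,5,6} D(U)={1,2,3}: no change
Constraint 3 (W != V) on D(W)={4,6} D(V)={1,2,3,4,5,6}: no change
Constraint 4 (W < U) on D(W)={4,6} D(U)={1,2,3}: W {4,6}->{}; U {1,2,3}->{}
So after all 4 constraints: D(W) = {}

Answer: {}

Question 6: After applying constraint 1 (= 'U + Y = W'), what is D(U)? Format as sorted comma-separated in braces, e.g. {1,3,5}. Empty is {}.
Constraint 1 (U + Y = W) on D(U)={1,2,3,6} D(Y)={3,4,5} D(W)={1,2,3,4,6}: U {1,2,3,6}->{1,2,3}; W {1,2,3,4,6}->{4,6}
So after constraint 1: D(U) = {1,2,3}

Answer: {1,2,3}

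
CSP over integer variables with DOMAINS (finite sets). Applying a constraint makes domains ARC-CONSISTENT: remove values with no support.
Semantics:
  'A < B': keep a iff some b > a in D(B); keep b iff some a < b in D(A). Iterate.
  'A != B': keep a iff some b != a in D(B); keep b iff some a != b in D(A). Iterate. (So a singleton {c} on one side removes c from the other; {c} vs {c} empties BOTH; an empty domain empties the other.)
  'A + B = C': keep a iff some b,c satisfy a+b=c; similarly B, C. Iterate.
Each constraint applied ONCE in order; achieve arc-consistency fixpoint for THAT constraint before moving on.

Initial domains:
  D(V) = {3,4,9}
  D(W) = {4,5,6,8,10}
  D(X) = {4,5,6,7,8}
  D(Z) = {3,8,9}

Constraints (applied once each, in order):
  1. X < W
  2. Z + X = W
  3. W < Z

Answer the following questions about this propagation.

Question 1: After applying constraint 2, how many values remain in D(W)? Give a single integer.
Answer: 2

Derivation:
Constraint 1 (X < W) on D(X)={4,5,6,7,8} D(W)={4,5,6,8,10}: W {4,5,6,8,10}->{5,6,8,10}
Constraint 2 (Z + X = W) on D(Z)={3,8,9} D(X)={4,5,6,7,8} D(W)={5,6,8,10}: Z {3,8,9}->{3}; X {4,5,6,7,8}->{5,7}; W {5,6,8,10}->{8,10}
So after constraint 2: D(W)={8,10}, size = 2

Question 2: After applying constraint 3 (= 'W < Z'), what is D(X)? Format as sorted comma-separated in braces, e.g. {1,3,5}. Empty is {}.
Answer: {5,7}

Derivation:
Constraint 1 (X < W) on D(X)={4,5,6,7,8} D(W)={4,5,6,8,10}: W {4,5,6,8,10}->{5,6,8,10}
Constraint 2 (Z + X = W) on D(Z)={3,8,9} D(X)={4,5,6,7,8} D(W)={5,6,8,10}: Z {3,8,9}->{3}; X {4,5,6,7,8}->{5,7}; W {5,6,8,10}->{8,10}
Constraint 3 (W < Z) on D(W)={8,10} D(Z)={3}: W {8,10}->{}; Z {3}->{}
So after constraint 3: D(X) = {5,7}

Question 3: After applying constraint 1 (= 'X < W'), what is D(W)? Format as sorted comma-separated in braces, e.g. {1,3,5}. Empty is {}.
Constraint 1 (X < W) on D(X)={4,5,6,7,8} D(W)={4,5,6,8,10}: W {4,5,6,8,10}->{5,6,8,10}
So after constraint 1: D(W) = {5,6,8,10}

Answer: {5,6,8,10}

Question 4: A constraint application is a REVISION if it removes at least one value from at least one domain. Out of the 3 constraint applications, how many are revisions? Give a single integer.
Constraint 1 (X < W) on D(X)={4,5,6,7,8} D(W)={4,5,6,8,10}: W {4,5,6,8,10}->{5,6,8,10} => REVISION
Constraint 2 (Z + X = W) on D(Z)={3,8,9} D(X)={4,5,6,7,8} D(W)={5,6,8,10}: Z {3,8,9}->{3}; X {4,5,6,7,8}->{5,7}; W {5,6,8,10}->{8,10} => REVISION
Constraint 3 (W < Z) on D(W)={8,10} D(Z)={3}: W {8,10}->{}; Z {3}->{} => REVISION
Total revisions = 3

Answer: 3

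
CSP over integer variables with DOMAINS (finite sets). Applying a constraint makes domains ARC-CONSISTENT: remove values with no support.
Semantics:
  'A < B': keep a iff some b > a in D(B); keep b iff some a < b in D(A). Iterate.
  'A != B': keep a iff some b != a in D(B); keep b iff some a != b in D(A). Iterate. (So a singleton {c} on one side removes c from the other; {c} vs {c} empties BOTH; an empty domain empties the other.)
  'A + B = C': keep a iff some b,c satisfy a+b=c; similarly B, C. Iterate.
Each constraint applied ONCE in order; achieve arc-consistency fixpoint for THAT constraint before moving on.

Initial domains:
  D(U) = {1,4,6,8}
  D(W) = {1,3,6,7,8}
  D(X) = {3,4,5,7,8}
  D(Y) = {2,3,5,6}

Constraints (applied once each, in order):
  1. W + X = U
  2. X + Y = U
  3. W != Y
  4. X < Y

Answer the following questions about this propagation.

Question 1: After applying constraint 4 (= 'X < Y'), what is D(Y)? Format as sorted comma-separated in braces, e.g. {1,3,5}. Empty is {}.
Constraint 1 (W + X = U) on D(W)={1,3,6,7,8} D(X)={3,4,5,7,8} D(U)={1,4,6,8}: W {1,3,6,7,8}->{1,3}; X {3,4,5,7,8}->{3,5,7}; U {1,4,6,8}->{4,6,8}
Constraint 2 (X + Y = U) on D(X)={3,5,7} D(Y)={2,3,5,6} D(U)={4,6,8}: X {3,5,7}->{3,5}; Y {2,3,5,6}->{3,5}; U {4,6,8}->{6,8}
Constraint 3 (W != Y) on D(W)={1,3} D(Y)={3,5}: no change
Constraint 4 (X < Y) on D(X)={3,5} D(Y)={3,5}: X {3,5}->{3}; Y {3,5}->{5}
So after constraint 4: D(Y) = {5}

Answer: {5}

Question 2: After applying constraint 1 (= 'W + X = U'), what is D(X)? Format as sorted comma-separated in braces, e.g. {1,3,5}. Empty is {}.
Answer: {3,5,7}

Derivation:
Constraint 1 (W + X = U) on D(W)={1,3,6,7,8} D(X)={3,4,5,7,8} D(U)={1,4,6,8}: W {1,3,6,7,8}->{1,3}; X {3,4,5,7,8}->{3,5,7}; U {1,4,6,8}->{4,6,8}
So after constraint 1: D(X) = {3,5,7}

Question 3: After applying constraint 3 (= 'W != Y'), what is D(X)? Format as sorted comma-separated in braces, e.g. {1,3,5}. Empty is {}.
Constraint 1 (W + X = U) on D(W)={1,3,6,7,8} D(X)={3,4,5,7,8} D(U)={1,4,6,8}: W {1,3,6,7,8}->{1,3}; X {3,4,5,7,8}->{3,5,7}; U {1,4,6,8}->{4,6,8}
Constraint 2 (X + Y = U) on D(X)={3,5,7} D(Y)={2,3,5,6} D(U)={4,6,8}: X {3,5,7}->{3,5}; Y {2,3,5,6}->{3,5}; U {4,6,8}->{6,8}
Constraint 3 (W != Y) on D(W)={1,3} D(Y)={3,5}: no change
So after constraint 3: D(X) = {3,5}

Answer: {3,5}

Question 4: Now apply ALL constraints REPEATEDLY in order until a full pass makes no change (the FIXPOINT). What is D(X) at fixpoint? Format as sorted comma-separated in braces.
pass 0 (initial): D(X)={3,4,5,7,8}
pass 1: U {1,4,6,8}->{6,8}; W {1,3,6,7,8}->{1,3}; X {3,4,5,7,8}->{3}; Y {2,3,5,6}->{5}
pass 2: U {6,8}->{}; W {1,3}->{}; X {3}->{}; Y {5}->{}
pass 3: no change
Fixpoint after 3 passes: D(X) = {}

Answer: {}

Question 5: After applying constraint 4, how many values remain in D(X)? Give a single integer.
Constraint 1 (W + X = U) on D(W)={1,3,6,7,8} D(X)={3,4,5,7,8} D(U)={1,4,6,8}: W {1,3,6,7,8}->{1,3}; X {3,4,5,7,8}->{3,5,7}; U {1,4,6,8}->{4,6,8}
Constraint 2 (X + Y = U) on D(X)={3,5,7} D(Y)={2,3,5,6} D(U)={4,6,8}: X {3,5,7}->{3,5}; Y {2,3,5,6}->{3,5}; U {4,6,8}->{6,8}
Constraint 3 (W != Y) on D(W)={1,3} D(Y)={3,5}: no change
Constraint 4 (X < Y) on D(X)={3,5} D(Y)={3,5}: X {3,5}->{3}; Y {3,5}->{5}
So after constraint 4: D(X)={3}, size = 1

Answer: 1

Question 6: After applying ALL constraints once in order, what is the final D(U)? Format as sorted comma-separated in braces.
Answer: {6,8}

Derivation:
Constraint 1 (W + X = U) on D(W)={1,3,6,7,8} D(X)={3,4,5,7,8} D(U)={1,4,6,8}: W {1,3,6,7,8}->{1,3}; X {3,4,5,7,8}->{3,5,7}; U {1,4,6,8}->{4,6,8}
Constraint 2 (X + Y = U) on D(X)={3,5,7} D(Y)={2,3,5,6} D(U)={4,6,8}: X {3,5,7}->{3,5}; Y {2,3,5,6}->{3,5}; U {4,6,8}->{6,8}
Constraint 3 (W != Y) on D(W)={1,3} D(Y)={3,5}: no change
Constraint 4 (X < Y) on D(X)={3,5} D(Y)={3,5}: X {3,5}->{3}; Y {3,5}->{5}
So after all 4 constraints: D(U) = {6,8}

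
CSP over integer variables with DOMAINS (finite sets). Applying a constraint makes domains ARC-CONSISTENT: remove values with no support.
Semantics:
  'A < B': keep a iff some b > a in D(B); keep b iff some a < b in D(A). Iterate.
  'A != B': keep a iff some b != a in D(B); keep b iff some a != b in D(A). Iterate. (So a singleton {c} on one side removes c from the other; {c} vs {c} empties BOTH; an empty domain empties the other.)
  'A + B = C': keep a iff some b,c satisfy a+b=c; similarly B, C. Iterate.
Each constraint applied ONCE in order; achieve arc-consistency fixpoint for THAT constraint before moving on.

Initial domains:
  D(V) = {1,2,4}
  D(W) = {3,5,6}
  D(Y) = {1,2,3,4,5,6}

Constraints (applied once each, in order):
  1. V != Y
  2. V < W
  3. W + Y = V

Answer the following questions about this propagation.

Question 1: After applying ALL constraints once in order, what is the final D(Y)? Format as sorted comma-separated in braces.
Constraint 1 (V != Y) on D(V)={1,2,4} D(Y)={1,2,3,4,5,6}: no change
Constraint 2 (V < W) on D(V)={1,2,4} D(W)={3,5,6}: no change
Constraint 3 (W + Y = V) on D(W)={3,5,6} D(Y)={1,2,3,4,5,6} D(V)={1,2,4}: W {3,5,6}->{3}; Y {1,2,3,4,5,6}->{1}; V {1,2,4}->{4}
So after all 3 constraints: D(Y) = {1}

Answer: {1}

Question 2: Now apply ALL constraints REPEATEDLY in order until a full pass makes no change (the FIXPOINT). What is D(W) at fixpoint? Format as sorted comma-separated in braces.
Answer: {}

Derivation:
pass 0 (initial): D(W)={3,5,6}
pass 1: V {1,2,4}->{4}; W {3,5,6}->{3}; Y {1,2,3,4,5,6}->{1}
pass 2: V {4}->{}; W {3}->{}; Y {1}->{}
pass 3: no change
Fixpoint after 3 passes: D(W) = {}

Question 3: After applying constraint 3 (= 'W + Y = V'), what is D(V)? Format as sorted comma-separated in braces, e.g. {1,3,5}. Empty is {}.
Constraint 1 (V != Y) on D(V)={1,2,4} D(Y)={1,2,3,4,5,6}: no change
Constraint 2 (V < W) on D(V)={1,2,4} D(W)={3,5,6}: no change
Constraint 3 (W + Y = V) on D(W)={3,5,6} D(Y)={1,2,3,4,5,6} D(V)={1,2,4}: W {3,5,6}->{3}; Y {1,2,3,4,5,6}->{1}; V {1,2,4}->{4}
So after constraint 3: D(V) = {4}

Answer: {4}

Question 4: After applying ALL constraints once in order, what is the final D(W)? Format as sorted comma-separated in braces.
Answer: {3}

Derivation:
Constraint 1 (V != Y) on D(V)={1,2,4} D(Y)={1,2,3,4,5,6}: no change
Constraint 2 (V < W) on D(V)={1,2,4} D(W)={3,5,6}: no change
Constraint 3 (W + Y = V) on D(W)={3,5,6} D(Y)={1,2,3,4,5,6} D(V)={1,2,4}: W {3,5,6}->{3}; Y {1,2,3,4,5,6}->{1}; V {1,2,4}->{4}
So after all 3 constraints: D(W) = {3}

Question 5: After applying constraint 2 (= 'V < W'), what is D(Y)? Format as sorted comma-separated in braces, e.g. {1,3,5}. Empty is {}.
Answer: {1,2,3,4,5,6}

Derivation:
Constraint 1 (V != Y) on D(V)={1,2,4} D(Y)={1,2,3,4,5,6}: no change
Constraint 2 (V < W) on D(V)={1,2,4} D(W)={3,5,6}: no change
So after constraint 2: D(Y) = {1,2,3,4,5,6}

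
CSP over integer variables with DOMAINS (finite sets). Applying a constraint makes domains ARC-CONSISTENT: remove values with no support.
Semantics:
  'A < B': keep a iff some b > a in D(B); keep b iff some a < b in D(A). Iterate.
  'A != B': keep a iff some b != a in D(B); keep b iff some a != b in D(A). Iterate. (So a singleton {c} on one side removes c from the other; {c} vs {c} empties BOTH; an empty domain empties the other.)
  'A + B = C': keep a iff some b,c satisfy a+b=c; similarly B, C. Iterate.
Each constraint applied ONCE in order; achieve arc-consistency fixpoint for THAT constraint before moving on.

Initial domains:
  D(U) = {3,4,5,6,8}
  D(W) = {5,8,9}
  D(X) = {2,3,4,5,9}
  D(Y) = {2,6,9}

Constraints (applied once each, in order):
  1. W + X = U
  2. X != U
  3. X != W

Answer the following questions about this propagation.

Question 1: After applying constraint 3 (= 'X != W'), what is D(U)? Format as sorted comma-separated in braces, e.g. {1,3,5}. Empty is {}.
Constraint 1 (W + X = U) on D(W)={5,8,9} D(X)={2,3,4,5,9} D(U)={3,4,5,6,8}: W {5,8,9}->{5}; X {2,3,4,5,9}->{3}; U {3,4,5,6,8}->{8}
Constraint 2 (X != U) on D(X)={3} D(U)={8}: no change
Constraint 3 (X != W) on D(X)={3} D(W)={5}: no change
So after constraint 3: D(U) = {8}

Answer: {8}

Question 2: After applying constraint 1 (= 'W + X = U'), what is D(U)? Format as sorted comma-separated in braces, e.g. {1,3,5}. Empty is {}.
Answer: {8}

Derivation:
Constraint 1 (W + X = U) on D(W)={5,8,9} D(X)={2,3,4,5,9} D(U)={3,4,5,6,8}: W {5,8,9}->{5}; X {2,3,4,5,9}->{3}; U {3,4,5,6,8}->{8}
So after constraint 1: D(U) = {8}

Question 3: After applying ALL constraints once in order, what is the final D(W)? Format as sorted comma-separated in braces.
Constraint 1 (W + X = U) on D(W)={5,8,9} D(X)={2,3,4,5,9} D(U)={3,4,5,6,8}: W {5,8,9}->{5}; X {2,3,4,5,9}->{3}; U {3,4,5,6,8}->{8}
Constraint 2 (X != U) on D(X)={3} D(U)={8}: no change
Constraint 3 (X != W) on D(X)={3} D(W)={5}: no change
So after all 3 constraints: D(W) = {5}

Answer: {5}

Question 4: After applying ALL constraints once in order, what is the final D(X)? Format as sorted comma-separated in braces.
Answer: {3}

Derivation:
Constraint 1 (W + X = U) on D(W)={5,8,9} D(X)={2,3,4,5,9} D(U)={3,4,5,6,8}: W {5,8,9}->{5}; X {2,3,4,5,9}->{3}; U {3,4,5,6,8}->{8}
Constraint 2 (X != U) on D(X)={3} D(U)={8}: no change
Constraint 3 (X != W) on D(X)={3} D(W)={5}: no change
So after all 3 constraints: D(X) = {3}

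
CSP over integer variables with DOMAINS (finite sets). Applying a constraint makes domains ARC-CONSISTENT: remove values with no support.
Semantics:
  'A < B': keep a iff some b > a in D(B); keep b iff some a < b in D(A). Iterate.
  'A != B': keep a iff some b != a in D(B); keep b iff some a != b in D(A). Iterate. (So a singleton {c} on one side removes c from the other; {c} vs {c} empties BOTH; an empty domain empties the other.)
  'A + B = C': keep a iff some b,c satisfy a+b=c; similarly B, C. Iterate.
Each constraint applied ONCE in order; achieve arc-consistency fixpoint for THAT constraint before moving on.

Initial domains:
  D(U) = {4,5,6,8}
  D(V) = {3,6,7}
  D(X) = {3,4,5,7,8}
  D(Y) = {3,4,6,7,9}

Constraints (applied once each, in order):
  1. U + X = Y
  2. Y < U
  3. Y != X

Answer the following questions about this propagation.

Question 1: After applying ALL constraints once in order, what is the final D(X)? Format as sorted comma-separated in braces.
Answer: {}

Derivation:
Constraint 1 (U + X = Y) on D(U)={4,5,6,8} D(X)={3,4,5,7,8} D(Y)={3,4,6,7,9}: U {4,5,6,8}->{4,5,6}; X {3,4,5,7,8}->{3,4,5}; Y {3,4,6,7,9}->{7,9}
Constraint 2 (Y < U) on D(Y)={7,9} D(U)={4,5,6}: Y {7,9}->{}; U {4,5,6}->{}
Constraint 3 (Y != X) on D(Y)={} D(X)={3,4,5}: X {3,4,5}->{}
So after all 3 constraints: D(X) = {}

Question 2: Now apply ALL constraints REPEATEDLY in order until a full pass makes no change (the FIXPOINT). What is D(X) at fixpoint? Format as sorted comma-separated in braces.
pass 0 (initial): D(X)={3,4,5,7,8}
pass 1: U {4,5,6,8}->{}; X {3,4,5,7,8}->{}; Y {3,4,6,7,9}->{}
pass 2: no change
Fixpoint after 2 passes: D(X) = {}

Answer: {}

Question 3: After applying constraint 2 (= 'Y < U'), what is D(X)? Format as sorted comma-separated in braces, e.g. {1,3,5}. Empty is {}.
Answer: {3,4,5}

Derivation:
Constraint 1 (U + X = Y) on D(U)={4,5,6,8} D(X)={3,4,5,7,8} D(Y)={3,4,6,7,9}: U {4,5,6,8}->{4,5,6}; X {3,4,5,7,8}->{3,4,5}; Y {3,4,6,7,9}->{7,9}
Constraint 2 (Y < U) on D(Y)={7,9} D(U)={4,5,6}: Y {7,9}->{}; U {4,5,6}->{}
So after constraint 2: D(X) = {3,4,5}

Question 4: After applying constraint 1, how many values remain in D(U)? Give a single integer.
Answer: 3

Derivation:
Constraint 1 (U + X = Y) on D(U)={4,5,6,8} D(X)={3,4,5,7,8} D(Y)={3,4,6,7,9}: U {4,5,6,8}->{4,5,6}; X {3,4,5,7,8}->{3,4,5}; Y {3,4,6,7,9}->{7,9}
So after constraint 1: D(U)={4,5,6}, size = 3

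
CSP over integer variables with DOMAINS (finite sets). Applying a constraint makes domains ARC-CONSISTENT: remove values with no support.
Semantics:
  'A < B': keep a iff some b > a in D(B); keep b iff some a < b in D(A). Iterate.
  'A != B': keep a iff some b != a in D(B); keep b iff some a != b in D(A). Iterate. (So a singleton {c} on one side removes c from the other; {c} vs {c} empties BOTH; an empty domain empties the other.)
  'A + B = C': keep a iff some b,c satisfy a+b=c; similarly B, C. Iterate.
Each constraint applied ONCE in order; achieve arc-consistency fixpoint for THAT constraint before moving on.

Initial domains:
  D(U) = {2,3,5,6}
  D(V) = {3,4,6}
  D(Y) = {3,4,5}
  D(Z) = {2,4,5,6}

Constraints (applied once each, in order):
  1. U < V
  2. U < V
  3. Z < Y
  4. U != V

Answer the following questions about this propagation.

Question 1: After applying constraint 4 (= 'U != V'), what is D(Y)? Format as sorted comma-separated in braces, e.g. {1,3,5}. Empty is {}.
Constraint 1 (U < V) on D(U)={2,3,5,6} D(V)={3,4,6}: U {2,3,5,6}->{2,3,5}
Constraint 2 (U < V) on D(U)={2,3,5} D(V)={3,4,6}: no change
Constraint 3 (Z < Y) on D(Z)={2,4,5,6} D(Y)={3,4,5}: Z {2,4,5,6}->{2,4}
Constraint 4 (U != V) on D(U)={2,3,5} D(V)={3,4,6}: no change
So after constraint 4: D(Y) = {3,4,5}

Answer: {3,4,5}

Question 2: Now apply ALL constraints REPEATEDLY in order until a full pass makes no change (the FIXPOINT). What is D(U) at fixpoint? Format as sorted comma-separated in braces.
Answer: {2,3,5}

Derivation:
pass 0 (initial): D(U)={2,3,5,6}
pass 1: U {2,3,5,6}->{2,3,5}; Z {2,4,5,6}->{2,4}
pass 2: no change
Fixpoint after 2 passes: D(U) = {2,3,5}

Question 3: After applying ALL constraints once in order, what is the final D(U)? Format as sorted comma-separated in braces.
Constraint 1 (U < V) on D(U)={2,3,5,6} D(V)={3,4,6}: U {2,3,5,6}->{2,3,5}
Constraint 2 (U < V) on D(U)={2,3,5} D(V)={3,4,6}: no change
Constraint 3 (Z < Y) on D(Z)={2,4,5,6} D(Y)={3,4,5}: Z {2,4,5,6}->{2,4}
Constraint 4 (U != V) on D(U)={2,3,5} D(V)={3,4,6}: no change
So after all 4 constraints: D(U) = {2,3,5}

Answer: {2,3,5}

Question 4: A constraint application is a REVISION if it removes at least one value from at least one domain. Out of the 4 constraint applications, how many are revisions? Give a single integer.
Constraint 1 (U < V) on D(U)={2,3,5,6} D(V)={3,4,6}: U {2,3,5,6}->{2,3,5} => REVISION
Constraint 2 (U < V) on D(U)={2,3,5} D(V)={3,4,6}: no change => not a revision
Constraint 3 (Z < Y) on D(Z)={2,4,5,6} D(Y)={3,4,5}: Z {2,4,5,6}->{2,4} => REVISION
Constraint 4 (U != V) on D(U)={2,3,5} D(V)={3,4,6}: no change => not a revision
Total revisions = 2

Answer: 2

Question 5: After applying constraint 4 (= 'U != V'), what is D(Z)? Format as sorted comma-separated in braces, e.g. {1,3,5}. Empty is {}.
Constraint 1 (U < V) on D(U)={2,3,5,6} D(V)={3,4,6}: U {2,3,5,6}->{2,3,5}
Constraint 2 (U < V) on D(U)={2,3,5} D(V)={3,4,6}: no change
Constraint 3 (Z < Y) on D(Z)={2,4,5,6} D(Y)={3,4,5}: Z {2,4,5,6}->{2,4}
Constraint 4 (U != V) on D(U)={2,3,5} D(V)={3,4,6}: no change
So after constraint 4: D(Z) = {2,4}

Answer: {2,4}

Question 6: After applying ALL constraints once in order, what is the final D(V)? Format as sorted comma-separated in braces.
Answer: {3,4,6}

Derivation:
Constraint 1 (U < V) on D(U)={2,3,5,6} D(V)={3,4,6}: U {2,3,5,6}->{2,3,5}
Constraint 2 (U < V) on D(U)={2,3,5} D(V)={3,4,6}: no change
Constraint 3 (Z < Y) on D(Z)={2,4,5,6} D(Y)={3,4,5}: Z {2,4,5,6}->{2,4}
Constraint 4 (U != V) on D(U)={2,3,5} D(V)={3,4,6}: no change
So after all 4 constraints: D(V) = {3,4,6}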